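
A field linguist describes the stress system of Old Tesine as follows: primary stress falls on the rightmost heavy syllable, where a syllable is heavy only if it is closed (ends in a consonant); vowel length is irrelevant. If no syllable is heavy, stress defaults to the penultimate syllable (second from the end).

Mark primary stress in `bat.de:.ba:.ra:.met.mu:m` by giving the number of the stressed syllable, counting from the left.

6

Weights: 1 bat H, 2 de: L, 3 ba: L, 4 ra: L, 5 met H, 6 mu:m H.
Heavy syllables in the domain: 1, 5, 6. The rightmost is syllable 6 (mu:m).
Primary stress: syllable 6 → bat.de:.ba:.ra:.met.ˈmu:m.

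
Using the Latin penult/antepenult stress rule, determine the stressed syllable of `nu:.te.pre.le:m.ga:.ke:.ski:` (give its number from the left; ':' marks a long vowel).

6

Classical Latin: stress the penult if heavy (long vowel or closed), else the antepenult.
Weights: 5 ga: H, 6 ke: H, 7 ski: H.
The penult (syllable 6, ke:) is heavy, so it takes stress.
Stress on syllable 6: nu:.te.pre.le:m.ga:.ˈke:.ski:.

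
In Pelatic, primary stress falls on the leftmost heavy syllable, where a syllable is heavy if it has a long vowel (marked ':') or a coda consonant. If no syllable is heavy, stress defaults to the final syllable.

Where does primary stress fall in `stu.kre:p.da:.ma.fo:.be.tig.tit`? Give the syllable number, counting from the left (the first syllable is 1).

2

Weights: 1 stu L, 2 kre:p H, 3 da: H, 4 ma L, 5 fo: H, 6 be L, 7 tig H, 8 tit H.
Heavy syllables in the domain: 2, 3, 5, 7, 8. The leftmost is syllable 2 (kre:p).
Primary stress: syllable 2 → stu.ˈkre:p.da:.ma.fo:.be.tig.tit.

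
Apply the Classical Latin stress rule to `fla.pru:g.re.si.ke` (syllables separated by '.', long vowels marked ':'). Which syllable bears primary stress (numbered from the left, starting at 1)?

Classical Latin: stress the penult if heavy (long vowel or closed), else the antepenult.
Weights: 3 re L, 4 si L, 5 ke L.
The penult (syllable 4, si) is light, so stress falls on the antepenult (syllable 3, re).
Stress on syllable 3: fla.pru:g.ˈre.si.ke.

3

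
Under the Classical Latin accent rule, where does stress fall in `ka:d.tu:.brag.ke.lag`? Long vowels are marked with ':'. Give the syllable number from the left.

Classical Latin: stress the penult if heavy (long vowel or closed), else the antepenult.
Weights: 3 brag H, 4 ke L, 5 lag H.
The penult (syllable 4, ke) is light, so stress falls on the antepenult (syllable 3, brag).
Stress on syllable 3: ka:d.tu:.ˈbrag.ke.lag.

3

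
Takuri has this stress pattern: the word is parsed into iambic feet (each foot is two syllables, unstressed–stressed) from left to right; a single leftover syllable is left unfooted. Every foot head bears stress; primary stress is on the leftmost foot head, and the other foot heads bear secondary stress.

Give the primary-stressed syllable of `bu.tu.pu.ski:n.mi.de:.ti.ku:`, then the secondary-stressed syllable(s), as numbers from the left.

primary 2, secondary 4, 6, 8

Parse left to right into iambic (σˈσ) feet: (bu.ˈtu) (pu.ˈski:n) (mi.ˈde:) (ti.ˈku:).
Foot heads (stressed positions): 2, 4, 6, 8.
End Rule Leftmost: primary stress on the leftmost head = syllable 2.
Secondary stress on 4, 6, 8: bu.ˈtu.pu.ˌski:n.mi.ˌde:.ti.ˌku:.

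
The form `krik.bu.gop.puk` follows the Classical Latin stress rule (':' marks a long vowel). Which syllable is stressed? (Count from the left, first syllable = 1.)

3

Classical Latin: stress the penult if heavy (long vowel or closed), else the antepenult.
Weights: 2 bu L, 3 gop H, 4 puk H.
The penult (syllable 3, gop) is heavy, so it takes stress.
Stress on syllable 3: krik.bu.ˈgop.puk.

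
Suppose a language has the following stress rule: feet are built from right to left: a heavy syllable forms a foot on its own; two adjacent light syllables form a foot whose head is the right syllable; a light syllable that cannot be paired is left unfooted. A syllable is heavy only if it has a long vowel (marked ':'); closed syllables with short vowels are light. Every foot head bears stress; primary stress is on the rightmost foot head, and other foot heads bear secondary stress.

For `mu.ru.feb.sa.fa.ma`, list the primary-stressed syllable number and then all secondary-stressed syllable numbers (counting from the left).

Weights: 1 mu L, 2 ru L, 3 feb L, 4 sa L, 5 fa L, 6 ma L.
Parse right to left (heavy = foot alone; LL = one foot; stranded L unfooted): (mu.ˈru) (feb.ˈsa) (fa.ˈma).
Foot heads: 2, 4, 6.
Primary stress on the rightmost head = syllable 6.
Secondary stress on 2, 4: mu.ˌru.feb.ˌsa.fa.ˈma.

primary 6, secondary 2, 4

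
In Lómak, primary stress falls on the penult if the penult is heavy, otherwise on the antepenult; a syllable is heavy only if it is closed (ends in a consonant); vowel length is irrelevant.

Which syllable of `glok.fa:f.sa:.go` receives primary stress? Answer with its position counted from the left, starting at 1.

2

Weights: 2 fa:f H, 3 sa: L, 4 go L.
The penult (syllable 3, sa:) is light, so stress falls on the antepenult (syllable 2, fa:f).
Primary stress: syllable 2 → glok.ˈfa:f.sa:.go.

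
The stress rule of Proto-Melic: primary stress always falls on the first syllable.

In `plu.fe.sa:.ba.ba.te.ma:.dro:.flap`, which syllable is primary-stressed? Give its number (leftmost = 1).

The word has 9 syllables; the first syllable is syllable 1 (plu).
Primary stress: syllable 1 → ˈplu.fe.sa:.ba.ba.te.ma:.dro:.flap.

1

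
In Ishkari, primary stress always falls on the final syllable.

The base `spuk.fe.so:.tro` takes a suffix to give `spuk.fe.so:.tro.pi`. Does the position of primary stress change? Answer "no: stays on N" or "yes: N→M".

yes: 4→5

Base `spuk.fe.so:.tro` (4 syllables):
  The word has 4 syllables; the final syllable is syllable 4 (tro).
  → primary stress on syllable 4.
Suffixed `spuk.fe.so:.tro.pi` (5 syllables):
  The word has 5 syllables; the final syllable is syllable 5 (pi).
  → primary stress on syllable 5.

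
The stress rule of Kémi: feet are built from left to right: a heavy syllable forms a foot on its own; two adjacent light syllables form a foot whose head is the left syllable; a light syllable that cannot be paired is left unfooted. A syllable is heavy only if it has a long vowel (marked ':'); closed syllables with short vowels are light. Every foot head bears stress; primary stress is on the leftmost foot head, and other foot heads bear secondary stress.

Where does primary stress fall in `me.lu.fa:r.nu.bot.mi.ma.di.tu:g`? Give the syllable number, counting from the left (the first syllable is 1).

Weights: 1 me L, 2 lu L, 3 fa:r H, 4 nu L, 5 bot L, 6 mi L, 7 ma L, 8 di L, 9 tu:g H.
Parse left to right (heavy = foot alone; LL = one foot; stranded L unfooted): (ˈme.lu) (ˈfa:r) (ˈnu.bot) (ˈmi.ma) di (ˈtu:g).
Foot heads: 1, 3, 4, 6, 9.
Primary stress on the leftmost head = syllable 1.
Primary stress: syllable 1 → ˈme.lu.fa:r.nu.bot.mi.ma.di.tu:g.

1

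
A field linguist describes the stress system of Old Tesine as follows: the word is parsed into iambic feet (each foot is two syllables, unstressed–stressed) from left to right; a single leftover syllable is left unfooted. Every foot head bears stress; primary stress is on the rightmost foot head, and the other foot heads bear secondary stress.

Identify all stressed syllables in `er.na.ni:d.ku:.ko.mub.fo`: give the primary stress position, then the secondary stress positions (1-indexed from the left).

primary 6, secondary 2, 4

Parse left to right into iambic (σˈσ) feet: (er.ˈna) (ni:d.ˈku:) (ko.ˈmub) fo. Syllable 7 is left unfooted.
Foot heads (stressed positions): 2, 4, 6.
End Rule Rightmost: primary stress on the rightmost head = syllable 6.
Secondary stress on 2, 4: er.ˌna.ni:d.ˌku:.ko.ˈmub.fo.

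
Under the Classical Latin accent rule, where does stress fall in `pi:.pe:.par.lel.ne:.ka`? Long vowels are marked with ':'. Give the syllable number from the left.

Classical Latin: stress the penult if heavy (long vowel or closed), else the antepenult.
Weights: 4 lel H, 5 ne: H, 6 ka L.
The penult (syllable 5, ne:) is heavy, so it takes stress.
Stress on syllable 5: pi:.pe:.par.lel.ˈne:.ka.

5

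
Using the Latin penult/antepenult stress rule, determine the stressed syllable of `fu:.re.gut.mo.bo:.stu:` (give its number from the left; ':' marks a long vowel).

Classical Latin: stress the penult if heavy (long vowel or closed), else the antepenult.
Weights: 4 mo L, 5 bo: H, 6 stu: H.
The penult (syllable 5, bo:) is heavy, so it takes stress.
Stress on syllable 5: fu:.re.gut.mo.ˈbo:.stu:.

5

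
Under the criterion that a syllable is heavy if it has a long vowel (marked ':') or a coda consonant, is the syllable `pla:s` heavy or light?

heavy

`pla:s`: long vowel, closed (coda /s/). Long vowel and closed → heavy.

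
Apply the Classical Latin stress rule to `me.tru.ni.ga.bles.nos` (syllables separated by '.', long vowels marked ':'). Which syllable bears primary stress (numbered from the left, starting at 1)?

5

Classical Latin: stress the penult if heavy (long vowel or closed), else the antepenult.
Weights: 4 ga L, 5 bles H, 6 nos H.
The penult (syllable 5, bles) is heavy, so it takes stress.
Stress on syllable 5: me.tru.ni.ga.ˈbles.nos.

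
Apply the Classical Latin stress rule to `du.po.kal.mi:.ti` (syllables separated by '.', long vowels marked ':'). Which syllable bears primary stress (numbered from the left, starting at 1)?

4

Classical Latin: stress the penult if heavy (long vowel or closed), else the antepenult.
Weights: 3 kal H, 4 mi: H, 5 ti L.
The penult (syllable 4, mi:) is heavy, so it takes stress.
Stress on syllable 4: du.po.kal.ˈmi:.ti.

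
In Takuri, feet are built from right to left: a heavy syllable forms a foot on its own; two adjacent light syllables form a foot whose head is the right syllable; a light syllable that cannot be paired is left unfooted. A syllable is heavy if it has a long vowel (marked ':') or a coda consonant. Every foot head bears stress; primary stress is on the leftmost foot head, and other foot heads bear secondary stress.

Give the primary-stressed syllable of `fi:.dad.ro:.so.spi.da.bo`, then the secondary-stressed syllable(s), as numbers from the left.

primary 1, secondary 2, 3, 5, 7

Weights: 1 fi: H, 2 dad H, 3 ro: H, 4 so L, 5 spi L, 6 da L, 7 bo L.
Parse right to left (heavy = foot alone; LL = one foot; stranded L unfooted): (ˈfi:) (ˈdad) (ˈro:) (so.ˈspi) (da.ˈbo).
Foot heads: 1, 2, 3, 5, 7.
Primary stress on the leftmost head = syllable 1.
Secondary stress on 2, 3, 5, 7: ˈfi:.ˌdad.ˌro:.so.ˌspi.da.ˌbo.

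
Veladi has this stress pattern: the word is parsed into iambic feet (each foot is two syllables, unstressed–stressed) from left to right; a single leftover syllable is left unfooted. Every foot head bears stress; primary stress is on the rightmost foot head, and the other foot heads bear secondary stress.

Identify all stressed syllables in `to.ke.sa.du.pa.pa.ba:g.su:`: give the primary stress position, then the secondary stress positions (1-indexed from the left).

primary 8, secondary 2, 4, 6

Parse left to right into iambic (σˈσ) feet: (to.ˈke) (sa.ˈdu) (pa.ˈpa) (ba:g.ˈsu:).
Foot heads (stressed positions): 2, 4, 6, 8.
End Rule Rightmost: primary stress on the rightmost head = syllable 8.
Secondary stress on 2, 4, 6: to.ˌke.sa.ˌdu.pa.ˌpa.ba:g.ˈsu:.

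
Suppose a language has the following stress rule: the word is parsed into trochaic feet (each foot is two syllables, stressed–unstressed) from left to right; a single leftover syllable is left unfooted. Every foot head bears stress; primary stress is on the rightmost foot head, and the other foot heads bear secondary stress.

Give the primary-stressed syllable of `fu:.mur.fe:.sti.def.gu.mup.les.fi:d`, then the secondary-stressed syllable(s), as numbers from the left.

primary 7, secondary 1, 3, 5

Parse left to right into trochaic (ˈσσ) feet: (ˈfu:.mur) (ˈfe:.sti) (ˈdef.gu) (ˈmup.les) fi:d. Syllable 9 is left unfooted.
Foot heads (stressed positions): 1, 3, 5, 7.
End Rule Rightmost: primary stress on the rightmost head = syllable 7.
Secondary stress on 1, 3, 5: ˌfu:.mur.ˌfe:.sti.ˌdef.gu.ˈmup.les.fi:d.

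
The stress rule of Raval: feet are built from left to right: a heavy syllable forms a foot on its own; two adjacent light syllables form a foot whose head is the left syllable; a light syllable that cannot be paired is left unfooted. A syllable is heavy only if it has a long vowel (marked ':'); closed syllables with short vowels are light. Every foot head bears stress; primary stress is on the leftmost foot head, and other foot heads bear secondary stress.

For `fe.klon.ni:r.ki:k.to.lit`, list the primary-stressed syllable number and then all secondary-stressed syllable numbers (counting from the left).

primary 1, secondary 3, 4, 5

Weights: 1 fe L, 2 klon L, 3 ni:r H, 4 ki:k H, 5 to L, 6 lit L.
Parse left to right (heavy = foot alone; LL = one foot; stranded L unfooted): (ˈfe.klon) (ˈni:r) (ˈki:k) (ˈto.lit).
Foot heads: 1, 3, 4, 5.
Primary stress on the leftmost head = syllable 1.
Secondary stress on 3, 4, 5: ˈfe.klon.ˌni:r.ˌki:k.ˌto.lit.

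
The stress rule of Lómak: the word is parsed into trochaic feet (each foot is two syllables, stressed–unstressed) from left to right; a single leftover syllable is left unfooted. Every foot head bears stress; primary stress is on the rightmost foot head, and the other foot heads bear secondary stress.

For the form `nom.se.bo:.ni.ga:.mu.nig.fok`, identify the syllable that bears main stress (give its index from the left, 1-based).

7

Parse left to right into trochaic (ˈσσ) feet: (ˈnom.se) (ˈbo:.ni) (ˈga:.mu) (ˈnig.fok).
Foot heads (stressed positions): 1, 3, 5, 7.
End Rule Rightmost: primary stress on the rightmost head = syllable 7.
Primary stress: syllable 7 → nom.se.bo:.ni.ga:.mu.ˈnig.fok.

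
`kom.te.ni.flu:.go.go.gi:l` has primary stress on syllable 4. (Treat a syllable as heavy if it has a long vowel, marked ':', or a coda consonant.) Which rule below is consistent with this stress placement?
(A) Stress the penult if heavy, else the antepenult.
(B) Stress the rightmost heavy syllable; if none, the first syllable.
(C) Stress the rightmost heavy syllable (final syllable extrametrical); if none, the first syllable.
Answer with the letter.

Rule A → syllable 5 (observed: 4).
Rule B → syllable 7 (observed: 4).
Rule C → syllable 4 ✓.

C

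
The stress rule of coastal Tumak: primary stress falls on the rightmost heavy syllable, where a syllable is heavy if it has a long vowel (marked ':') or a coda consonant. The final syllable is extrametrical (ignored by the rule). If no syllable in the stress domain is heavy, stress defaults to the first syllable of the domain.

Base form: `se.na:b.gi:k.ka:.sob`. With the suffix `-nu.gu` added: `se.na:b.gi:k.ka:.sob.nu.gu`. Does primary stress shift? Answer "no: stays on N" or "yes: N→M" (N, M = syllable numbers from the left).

Base `se.na:b.gi:k.ka:.sob` (5 syllables):
  The final syllable (5, sob) is extrametrical; the stress domain is syllables 1–4.
  Weights: 1 se L, 2 na:b H, 3 gi:k H, 4 ka: H.
  Heavy syllables in the domain: 2, 3, 4. The rightmost is syllable 4 (ka:).
  → primary stress on syllable 4.
Suffixed `se.na:b.gi:k.ka:.sob.nu.gu` (7 syllables):
  The final syllable (7, gu) is extrametrical; the stress domain is syllables 1–6.
  Weights: 1 se L, 2 na:b H, 3 gi:k H, 4 ka: H, 5 sob H, 6 nu L.
  Heavy syllables in the domain: 2, 3, 4, 5. The rightmost is syllable 5 (sob).
  → primary stress on syllable 5.

yes: 4→5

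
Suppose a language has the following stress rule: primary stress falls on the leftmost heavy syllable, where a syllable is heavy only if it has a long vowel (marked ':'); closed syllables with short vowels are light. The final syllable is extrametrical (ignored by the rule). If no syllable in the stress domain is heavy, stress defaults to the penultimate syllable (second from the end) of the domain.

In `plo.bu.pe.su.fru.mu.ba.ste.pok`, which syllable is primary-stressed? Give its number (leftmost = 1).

7

The final syllable (9, pok) is extrametrical; the stress domain is syllables 1–8.
Weights: 1 plo L, 2 bu L, 3 pe L, 4 su L, 5 fru L, 6 mu L, 7 ba L, 8 ste L.
No heavy syllable in the domain; default to the penultimate syllable (second from the end) of the domain = syllable 7.
Primary stress: syllable 7 → plo.bu.pe.su.fru.mu.ˈba.ste.pok.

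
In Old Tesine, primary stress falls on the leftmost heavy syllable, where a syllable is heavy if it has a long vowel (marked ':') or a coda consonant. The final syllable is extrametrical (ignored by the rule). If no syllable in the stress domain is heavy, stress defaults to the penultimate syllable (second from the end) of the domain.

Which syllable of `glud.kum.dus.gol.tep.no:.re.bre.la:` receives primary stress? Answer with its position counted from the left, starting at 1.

1

The final syllable (9, la:) is extrametrical; the stress domain is syllables 1–8.
Weights: 1 glud H, 2 kum H, 3 dus H, 4 gol H, 5 tep H, 6 no: H, 7 re L, 8 bre L.
Heavy syllables in the domain: 1, 2, 3, 4, 5, 6. The leftmost is syllable 1 (glud).
Primary stress: syllable 1 → ˈglud.kum.dus.gol.tep.no:.re.bre.la:.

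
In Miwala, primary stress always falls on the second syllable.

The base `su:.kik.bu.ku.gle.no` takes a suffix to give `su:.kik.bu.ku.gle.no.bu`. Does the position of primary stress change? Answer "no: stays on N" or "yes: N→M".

no: stays on 2

Base `su:.kik.bu.ku.gle.no` (6 syllables):
  The word has 6 syllables; the second syllable is syllable 2 (kik).
  → primary stress on syllable 2.
Suffixed `su:.kik.bu.ku.gle.no.bu` (7 syllables):
  The word has 7 syllables; the second syllable is syllable 2 (kik).
  → primary stress on syllable 2.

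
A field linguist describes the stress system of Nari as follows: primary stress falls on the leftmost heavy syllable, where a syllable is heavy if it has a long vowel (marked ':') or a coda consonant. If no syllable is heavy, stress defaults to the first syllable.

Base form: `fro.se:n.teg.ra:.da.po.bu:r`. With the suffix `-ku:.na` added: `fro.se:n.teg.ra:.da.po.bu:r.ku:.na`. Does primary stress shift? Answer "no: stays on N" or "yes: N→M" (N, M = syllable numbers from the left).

Base `fro.se:n.teg.ra:.da.po.bu:r` (7 syllables):
  Weights: 1 fro L, 2 se:n H, 3 teg H, 4 ra: H, 5 da L, 6 po L, 7 bu:r H.
  Heavy syllables in the domain: 2, 3, 4, 7. The leftmost is syllable 2 (se:n).
  → primary stress on syllable 2.
Suffixed `fro.se:n.teg.ra:.da.po.bu:r.ku:.na` (9 syllables):
  Weights: 1 fro L, 2 se:n H, 3 teg H, 4 ra: H, 5 da L, 6 po L, 7 bu:r H, 8 ku: H, 9 na L.
  Heavy syllables in the domain: 2, 3, 4, 7, 8. The leftmost is syllable 2 (se:n).
  → primary stress on syllable 2.

no: stays on 2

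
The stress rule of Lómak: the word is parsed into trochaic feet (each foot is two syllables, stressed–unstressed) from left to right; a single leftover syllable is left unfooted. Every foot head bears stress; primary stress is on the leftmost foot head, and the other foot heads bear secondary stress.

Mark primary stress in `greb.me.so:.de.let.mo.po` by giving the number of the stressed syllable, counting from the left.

1

Parse left to right into trochaic (ˈσσ) feet: (ˈgreb.me) (ˈso:.de) (ˈlet.mo) po. Syllable 7 is left unfooted.
Foot heads (stressed positions): 1, 3, 5.
End Rule Leftmost: primary stress on the leftmost head = syllable 1.
Primary stress: syllable 1 → ˈgreb.me.so:.de.let.mo.po.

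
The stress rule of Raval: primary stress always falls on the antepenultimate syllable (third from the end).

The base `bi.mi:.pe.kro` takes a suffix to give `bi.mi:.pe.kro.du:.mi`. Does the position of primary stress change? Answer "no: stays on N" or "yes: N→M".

Base `bi.mi:.pe.kro` (4 syllables):
  The word has 4 syllables; the antepenultimate syllable (third from the end) is syllable 2 (mi:).
  → primary stress on syllable 2.
Suffixed `bi.mi:.pe.kro.du:.mi` (6 syllables):
  The word has 6 syllables; the antepenultimate syllable (third from the end) is syllable 4 (kro).
  → primary stress on syllable 4.

yes: 2→4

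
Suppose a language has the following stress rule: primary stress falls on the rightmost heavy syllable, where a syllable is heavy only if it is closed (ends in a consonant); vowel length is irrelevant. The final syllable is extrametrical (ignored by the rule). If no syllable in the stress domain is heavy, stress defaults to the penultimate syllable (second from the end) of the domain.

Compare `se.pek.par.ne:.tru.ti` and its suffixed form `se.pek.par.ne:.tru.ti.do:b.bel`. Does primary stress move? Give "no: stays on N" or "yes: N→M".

Base `se.pek.par.ne:.tru.ti` (6 syllables):
  The final syllable (6, ti) is extrametrical; the stress domain is syllables 1–5.
  Weights: 1 se L, 2 pek H, 3 par H, 4 ne: L, 5 tru L.
  Heavy syllables in the domain: 2, 3. The rightmost is syllable 3 (par).
  → primary stress on syllable 3.
Suffixed `se.pek.par.ne:.tru.ti.do:b.bel` (8 syllables):
  The final syllable (8, bel) is extrametrical; the stress domain is syllables 1–7.
  Weights: 1 se L, 2 pek H, 3 par H, 4 ne: L, 5 tru L, 6 ti L, 7 do:b H.
  Heavy syllables in the domain: 2, 3, 7. The rightmost is syllable 7 (do:b).
  → primary stress on syllable 7.

yes: 3→7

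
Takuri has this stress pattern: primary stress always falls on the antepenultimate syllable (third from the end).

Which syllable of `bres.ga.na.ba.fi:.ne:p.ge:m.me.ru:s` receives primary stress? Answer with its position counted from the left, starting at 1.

The word has 9 syllables; the antepenultimate syllable (third from the end) is syllable 7 (ge:m).
Primary stress: syllable 7 → bres.ga.na.ba.fi:.ne:p.ˈge:m.me.ru:s.

7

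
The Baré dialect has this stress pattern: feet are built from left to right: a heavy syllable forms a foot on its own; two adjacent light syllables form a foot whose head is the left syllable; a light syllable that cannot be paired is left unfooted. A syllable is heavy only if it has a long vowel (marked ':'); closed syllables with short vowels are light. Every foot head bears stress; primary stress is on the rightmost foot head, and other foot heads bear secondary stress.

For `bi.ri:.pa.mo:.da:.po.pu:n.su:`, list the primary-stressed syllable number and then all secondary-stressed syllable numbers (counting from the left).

Weights: 1 bi L, 2 ri: H, 3 pa L, 4 mo: H, 5 da: H, 6 po L, 7 pu:n H, 8 su: H.
Parse left to right (heavy = foot alone; LL = one foot; stranded L unfooted): bi (ˈri:) pa (ˈmo:) (ˈda:) po (ˈpu:n) (ˈsu:).
Foot heads: 2, 4, 5, 7, 8.
Primary stress on the rightmost head = syllable 8.
Secondary stress on 2, 4, 5, 7: bi.ˌri:.pa.ˌmo:.ˌda:.po.ˌpu:n.ˈsu:.

primary 8, secondary 2, 4, 5, 7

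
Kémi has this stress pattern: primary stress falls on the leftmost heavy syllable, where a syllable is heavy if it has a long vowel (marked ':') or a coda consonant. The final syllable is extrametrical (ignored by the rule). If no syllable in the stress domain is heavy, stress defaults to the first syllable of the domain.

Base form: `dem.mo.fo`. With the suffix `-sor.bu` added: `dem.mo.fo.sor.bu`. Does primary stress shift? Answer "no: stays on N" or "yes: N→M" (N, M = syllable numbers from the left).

Base `dem.mo.fo` (3 syllables):
  The final syllable (3, fo) is extrametrical; the stress domain is syllables 1–2.
  Weights: 1 dem H, 2 mo L.
  Heavy syllables in the domain: 1. The leftmost is syllable 1 (dem).
  → primary stress on syllable 1.
Suffixed `dem.mo.fo.sor.bu` (5 syllables):
  The final syllable (5, bu) is extrametrical; the stress domain is syllables 1–4.
  Weights: 1 dem H, 2 mo L, 3 fo L, 4 sor H.
  Heavy syllables in the domain: 1, 4. The leftmost is syllable 1 (dem).
  → primary stress on syllable 1.

no: stays on 1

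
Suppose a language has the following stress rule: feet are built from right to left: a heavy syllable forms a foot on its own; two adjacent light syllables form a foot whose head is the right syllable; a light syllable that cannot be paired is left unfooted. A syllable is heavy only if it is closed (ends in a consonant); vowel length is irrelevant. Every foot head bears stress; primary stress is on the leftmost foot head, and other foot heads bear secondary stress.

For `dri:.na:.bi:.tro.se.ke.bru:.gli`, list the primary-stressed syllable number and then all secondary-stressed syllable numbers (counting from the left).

primary 2, secondary 4, 6, 8

Weights: 1 dri: L, 2 na: L, 3 bi: L, 4 tro L, 5 se L, 6 ke L, 7 bru: L, 8 gli L.
Parse right to left (heavy = foot alone; LL = one foot; stranded L unfooted): (dri:.ˈna:) (bi:.ˈtro) (se.ˈke) (bru:.ˈgli).
Foot heads: 2, 4, 6, 8.
Primary stress on the leftmost head = syllable 2.
Secondary stress on 4, 6, 8: dri:.ˈna:.bi:.ˌtro.se.ˌke.bru:.ˌgli.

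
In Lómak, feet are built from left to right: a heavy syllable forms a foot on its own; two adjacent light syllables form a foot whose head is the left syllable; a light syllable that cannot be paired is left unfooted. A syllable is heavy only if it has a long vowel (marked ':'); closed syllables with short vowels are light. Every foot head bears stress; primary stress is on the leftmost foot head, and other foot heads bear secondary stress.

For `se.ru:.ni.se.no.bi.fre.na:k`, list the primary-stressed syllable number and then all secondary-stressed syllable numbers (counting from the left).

Weights: 1 se L, 2 ru: H, 3 ni L, 4 se L, 5 no L, 6 bi L, 7 fre L, 8 na:k H.
Parse left to right (heavy = foot alone; LL = one foot; stranded L unfooted): se (ˈru:) (ˈni.se) (ˈno.bi) fre (ˈna:k).
Foot heads: 2, 3, 5, 8.
Primary stress on the leftmost head = syllable 2.
Secondary stress on 3, 5, 8: se.ˈru:.ˌni.se.ˌno.bi.fre.ˌna:k.

primary 2, secondary 3, 5, 8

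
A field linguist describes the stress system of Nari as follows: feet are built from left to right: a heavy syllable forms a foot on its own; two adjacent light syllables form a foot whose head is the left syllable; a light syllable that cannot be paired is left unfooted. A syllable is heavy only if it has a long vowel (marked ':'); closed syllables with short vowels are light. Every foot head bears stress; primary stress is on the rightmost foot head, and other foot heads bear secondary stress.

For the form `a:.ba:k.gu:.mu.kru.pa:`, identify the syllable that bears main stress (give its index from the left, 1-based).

6

Weights: 1 a: H, 2 ba:k H, 3 gu: H, 4 mu L, 5 kru L, 6 pa: H.
Parse left to right (heavy = foot alone; LL = one foot; stranded L unfooted): (ˈa:) (ˈba:k) (ˈgu:) (ˈmu.kru) (ˈpa:).
Foot heads: 1, 2, 3, 4, 6.
Primary stress on the rightmost head = syllable 6.
Primary stress: syllable 6 → a:.ba:k.gu:.mu.kru.ˈpa:.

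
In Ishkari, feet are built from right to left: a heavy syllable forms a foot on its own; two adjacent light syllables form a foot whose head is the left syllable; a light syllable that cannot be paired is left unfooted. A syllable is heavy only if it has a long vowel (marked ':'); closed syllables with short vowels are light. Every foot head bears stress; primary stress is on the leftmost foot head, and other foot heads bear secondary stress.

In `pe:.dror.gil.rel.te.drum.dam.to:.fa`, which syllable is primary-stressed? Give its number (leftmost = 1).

Weights: 1 pe: H, 2 dror L, 3 gil L, 4 rel L, 5 te L, 6 drum L, 7 dam L, 8 to: H, 9 fa L.
Parse right to left (heavy = foot alone; LL = one foot; stranded L unfooted): (ˈpe:) (ˈdror.gil) (ˈrel.te) (ˈdrum.dam) (ˈto:) fa.
Foot heads: 1, 2, 4, 6, 8.
Primary stress on the leftmost head = syllable 1.
Primary stress: syllable 1 → ˈpe:.dror.gil.rel.te.drum.dam.to:.fa.

1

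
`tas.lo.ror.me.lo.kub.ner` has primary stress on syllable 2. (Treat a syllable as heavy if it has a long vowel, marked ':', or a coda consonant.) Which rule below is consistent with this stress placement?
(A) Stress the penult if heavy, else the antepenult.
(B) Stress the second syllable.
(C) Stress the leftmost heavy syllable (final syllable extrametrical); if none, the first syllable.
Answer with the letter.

Rule A → syllable 6 (observed: 2).
Rule B → syllable 2 ✓.
Rule C → syllable 1 (observed: 2).

B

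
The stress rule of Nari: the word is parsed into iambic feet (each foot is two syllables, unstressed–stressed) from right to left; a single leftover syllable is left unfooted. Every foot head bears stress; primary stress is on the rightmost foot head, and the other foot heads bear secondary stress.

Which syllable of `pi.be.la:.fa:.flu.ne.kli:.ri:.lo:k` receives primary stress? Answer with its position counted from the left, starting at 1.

Parse right to left into iambic (σˈσ) feet: pi (be.ˈla:) (fa:.ˈflu) (ne.ˈkli:) (ri:.ˈlo:k). Syllable 1 is left unfooted.
Foot heads (stressed positions): 3, 5, 7, 9.
End Rule Rightmost: primary stress on the rightmost head = syllable 9.
Primary stress: syllable 9 → pi.be.la:.fa:.flu.ne.kli:.ri:.ˈlo:k.

9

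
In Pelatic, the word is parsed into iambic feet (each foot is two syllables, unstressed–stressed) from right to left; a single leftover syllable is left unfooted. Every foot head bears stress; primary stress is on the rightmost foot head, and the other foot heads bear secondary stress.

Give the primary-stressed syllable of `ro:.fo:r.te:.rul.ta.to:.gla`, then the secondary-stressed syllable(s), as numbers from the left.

Parse right to left into iambic (σˈσ) feet: ro: (fo:r.ˈte:) (rul.ˈta) (to:.ˈgla). Syllable 1 is left unfooted.
Foot heads (stressed positions): 3, 5, 7.
End Rule Rightmost: primary stress on the rightmost head = syllable 7.
Secondary stress on 3, 5: ro:.fo:r.ˌte:.rul.ˌta.to:.ˈgla.

primary 7, secondary 3, 5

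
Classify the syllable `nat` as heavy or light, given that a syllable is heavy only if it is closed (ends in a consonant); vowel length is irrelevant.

heavy

`nat`: short vowel, closed (coda /t/). Closed (coda /t/) → heavy.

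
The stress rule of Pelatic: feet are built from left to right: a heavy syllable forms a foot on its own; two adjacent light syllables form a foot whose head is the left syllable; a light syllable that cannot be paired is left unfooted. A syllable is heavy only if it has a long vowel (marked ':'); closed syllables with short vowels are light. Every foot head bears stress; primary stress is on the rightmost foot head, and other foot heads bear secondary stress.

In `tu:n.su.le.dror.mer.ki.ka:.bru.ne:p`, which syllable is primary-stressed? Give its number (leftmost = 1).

9

Weights: 1 tu:n H, 2 su L, 3 le L, 4 dror L, 5 mer L, 6 ki L, 7 ka: H, 8 bru L, 9 ne:p H.
Parse left to right (heavy = foot alone; LL = one foot; stranded L unfooted): (ˈtu:n) (ˈsu.le) (ˈdror.mer) ki (ˈka:) bru (ˈne:p).
Foot heads: 1, 2, 4, 7, 9.
Primary stress on the rightmost head = syllable 9.
Primary stress: syllable 9 → tu:n.su.le.dror.mer.ki.ka:.bru.ˈne:p.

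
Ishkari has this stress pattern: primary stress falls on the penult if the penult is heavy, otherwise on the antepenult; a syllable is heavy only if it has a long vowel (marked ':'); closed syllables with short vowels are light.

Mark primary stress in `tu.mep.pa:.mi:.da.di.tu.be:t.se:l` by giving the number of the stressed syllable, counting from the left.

Weights: 7 tu L, 8 be:t H, 9 se:l H.
The penult (syllable 8, be:t) is heavy, so it takes stress.
Primary stress: syllable 8 → tu.mep.pa:.mi:.da.di.tu.ˈbe:t.se:l.

8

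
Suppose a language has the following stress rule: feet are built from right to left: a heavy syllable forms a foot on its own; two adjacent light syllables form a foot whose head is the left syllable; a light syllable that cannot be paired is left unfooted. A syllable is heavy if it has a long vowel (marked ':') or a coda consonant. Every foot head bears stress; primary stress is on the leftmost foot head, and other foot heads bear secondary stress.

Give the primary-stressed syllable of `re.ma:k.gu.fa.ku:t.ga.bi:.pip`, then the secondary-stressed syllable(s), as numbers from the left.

Weights: 1 re L, 2 ma:k H, 3 gu L, 4 fa L, 5 ku:t H, 6 ga L, 7 bi: H, 8 pip H.
Parse right to left (heavy = foot alone; LL = one foot; stranded L unfooted): re (ˈma:k) (ˈgu.fa) (ˈku:t) ga (ˈbi:) (ˈpip).
Foot heads: 2, 3, 5, 7, 8.
Primary stress on the leftmost head = syllable 2.
Secondary stress on 3, 5, 7, 8: re.ˈma:k.ˌgu.fa.ˌku:t.ga.ˌbi:.ˌpip.

primary 2, secondary 3, 5, 7, 8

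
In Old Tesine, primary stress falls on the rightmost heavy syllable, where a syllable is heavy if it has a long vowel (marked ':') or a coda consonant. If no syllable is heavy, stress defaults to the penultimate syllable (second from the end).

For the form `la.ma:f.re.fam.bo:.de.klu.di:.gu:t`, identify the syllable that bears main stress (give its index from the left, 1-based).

Weights: 1 la L, 2 ma:f H, 3 re L, 4 fam H, 5 bo: H, 6 de L, 7 klu L, 8 di: H, 9 gu:t H.
Heavy syllables in the domain: 2, 4, 5, 8, 9. The rightmost is syllable 9 (gu:t).
Primary stress: syllable 9 → la.ma:f.re.fam.bo:.de.klu.di:.ˈgu:t.

9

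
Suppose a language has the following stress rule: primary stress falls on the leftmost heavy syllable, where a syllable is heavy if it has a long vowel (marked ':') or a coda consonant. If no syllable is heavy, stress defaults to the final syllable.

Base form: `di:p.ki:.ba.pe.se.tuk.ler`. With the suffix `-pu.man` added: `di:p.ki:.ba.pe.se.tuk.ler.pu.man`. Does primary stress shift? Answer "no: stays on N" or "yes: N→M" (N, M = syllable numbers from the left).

no: stays on 1

Base `di:p.ki:.ba.pe.se.tuk.ler` (7 syllables):
  Weights: 1 di:p H, 2 ki: H, 3 ba L, 4 pe L, 5 se L, 6 tuk H, 7 ler H.
  Heavy syllables in the domain: 1, 2, 6, 7. The leftmost is syllable 1 (di:p).
  → primary stress on syllable 1.
Suffixed `di:p.ki:.ba.pe.se.tuk.ler.pu.man` (9 syllables):
  Weights: 1 di:p H, 2 ki: H, 3 ba L, 4 pe L, 5 se L, 6 tuk H, 7 ler H, 8 pu L, 9 man H.
  Heavy syllables in the domain: 1, 2, 6, 7, 9. The leftmost is syllable 1 (di:p).
  → primary stress on syllable 1.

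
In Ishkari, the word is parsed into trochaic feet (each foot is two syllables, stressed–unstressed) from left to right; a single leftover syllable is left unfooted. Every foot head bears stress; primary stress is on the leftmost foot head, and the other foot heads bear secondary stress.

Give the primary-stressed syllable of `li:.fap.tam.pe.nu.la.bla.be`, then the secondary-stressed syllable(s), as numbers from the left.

Parse left to right into trochaic (ˈσσ) feet: (ˈli:.fap) (ˈtam.pe) (ˈnu.la) (ˈbla.be).
Foot heads (stressed positions): 1, 3, 5, 7.
End Rule Leftmost: primary stress on the leftmost head = syllable 1.
Secondary stress on 3, 5, 7: ˈli:.fap.ˌtam.pe.ˌnu.la.ˌbla.be.

primary 1, secondary 3, 5, 7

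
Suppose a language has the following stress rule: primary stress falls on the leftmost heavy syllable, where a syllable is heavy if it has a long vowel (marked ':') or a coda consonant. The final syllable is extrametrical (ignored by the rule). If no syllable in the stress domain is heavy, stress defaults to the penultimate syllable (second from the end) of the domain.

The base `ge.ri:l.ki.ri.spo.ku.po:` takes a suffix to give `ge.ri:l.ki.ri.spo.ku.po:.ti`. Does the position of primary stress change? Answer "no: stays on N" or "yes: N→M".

no: stays on 2

Base `ge.ri:l.ki.ri.spo.ku.po:` (7 syllables):
  The final syllable (7, po:) is extrametrical; the stress domain is syllables 1–6.
  Weights: 1 ge L, 2 ri:l H, 3 ki L, 4 ri L, 5 spo L, 6 ku L.
  Heavy syllables in the domain: 2. The leftmost is syllable 2 (ri:l).
  → primary stress on syllable 2.
Suffixed `ge.ri:l.ki.ri.spo.ku.po:.ti` (8 syllables):
  The final syllable (8, ti) is extrametrical; the stress domain is syllables 1–7.
  Weights: 1 ge L, 2 ri:l H, 3 ki L, 4 ri L, 5 spo L, 6 ku L, 7 po: H.
  Heavy syllables in the domain: 2, 7. The leftmost is syllable 2 (ri:l).
  → primary stress on syllable 2.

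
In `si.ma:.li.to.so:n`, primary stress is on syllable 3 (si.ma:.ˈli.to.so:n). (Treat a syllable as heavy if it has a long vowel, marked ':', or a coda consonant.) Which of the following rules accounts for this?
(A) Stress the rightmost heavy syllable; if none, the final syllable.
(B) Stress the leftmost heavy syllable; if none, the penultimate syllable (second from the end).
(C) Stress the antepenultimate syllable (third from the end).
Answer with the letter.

C

Rule A → syllable 5 (observed: 3).
Rule B → syllable 2 (observed: 3).
Rule C → syllable 3 ✓.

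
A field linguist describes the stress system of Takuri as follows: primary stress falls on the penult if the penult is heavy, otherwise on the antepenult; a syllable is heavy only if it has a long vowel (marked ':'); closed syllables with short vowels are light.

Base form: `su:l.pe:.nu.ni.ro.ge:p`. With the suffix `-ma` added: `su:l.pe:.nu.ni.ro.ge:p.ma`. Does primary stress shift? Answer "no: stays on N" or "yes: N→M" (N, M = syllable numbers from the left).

yes: 4→6

Base `su:l.pe:.nu.ni.ro.ge:p` (6 syllables):
  Weights: 4 ni L, 5 ro L, 6 ge:p H.
  The penult (syllable 5, ro) is light, so stress falls on the antepenult (syllable 4, ni).
  → primary stress on syllable 4.
Suffixed `su:l.pe:.nu.ni.ro.ge:p.ma` (7 syllables):
  Weights: 5 ro L, 6 ge:p H, 7 ma L.
  The penult (syllable 6, ge:p) is heavy, so it takes stress.
  → primary stress on syllable 6.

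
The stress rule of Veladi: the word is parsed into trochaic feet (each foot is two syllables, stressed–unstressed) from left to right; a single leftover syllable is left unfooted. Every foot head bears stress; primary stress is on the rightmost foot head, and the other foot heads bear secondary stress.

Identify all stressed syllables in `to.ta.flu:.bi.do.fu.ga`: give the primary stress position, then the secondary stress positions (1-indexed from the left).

Parse left to right into trochaic (ˈσσ) feet: (ˈto.ta) (ˈflu:.bi) (ˈdo.fu) ga. Syllable 7 is left unfooted.
Foot heads (stressed positions): 1, 3, 5.
End Rule Rightmost: primary stress on the rightmost head = syllable 5.
Secondary stress on 1, 3: ˌto.ta.ˌflu:.bi.ˈdo.fu.ga.

primary 5, secondary 1, 3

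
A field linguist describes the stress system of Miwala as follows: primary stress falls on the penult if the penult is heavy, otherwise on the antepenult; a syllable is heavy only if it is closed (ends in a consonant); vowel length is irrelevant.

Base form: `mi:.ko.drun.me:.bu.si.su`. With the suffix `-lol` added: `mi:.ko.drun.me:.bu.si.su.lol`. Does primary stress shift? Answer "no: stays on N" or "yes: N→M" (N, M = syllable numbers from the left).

yes: 5→6

Base `mi:.ko.drun.me:.bu.si.su` (7 syllables):
  Weights: 5 bu L, 6 si L, 7 su L.
  The penult (syllable 6, si) is light, so stress falls on the antepenult (syllable 5, bu).
  → primary stress on syllable 5.
Suffixed `mi:.ko.drun.me:.bu.si.su.lol` (8 syllables):
  Weights: 6 si L, 7 su L, 8 lol H.
  The penult (syllable 7, su) is light, so stress falls on the antepenult (syllable 6, si).
  → primary stress on syllable 6.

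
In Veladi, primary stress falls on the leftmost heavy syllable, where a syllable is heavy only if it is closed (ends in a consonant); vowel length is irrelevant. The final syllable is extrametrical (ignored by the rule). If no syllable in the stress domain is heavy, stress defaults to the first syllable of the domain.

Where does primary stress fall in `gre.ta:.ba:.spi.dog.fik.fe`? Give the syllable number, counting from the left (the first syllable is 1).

The final syllable (7, fe) is extrametrical; the stress domain is syllables 1–6.
Weights: 1 gre L, 2 ta: L, 3 ba: L, 4 spi L, 5 dog H, 6 fik H.
Heavy syllables in the domain: 5, 6. The leftmost is syllable 5 (dog).
Primary stress: syllable 5 → gre.ta:.ba:.spi.ˈdog.fik.fe.

5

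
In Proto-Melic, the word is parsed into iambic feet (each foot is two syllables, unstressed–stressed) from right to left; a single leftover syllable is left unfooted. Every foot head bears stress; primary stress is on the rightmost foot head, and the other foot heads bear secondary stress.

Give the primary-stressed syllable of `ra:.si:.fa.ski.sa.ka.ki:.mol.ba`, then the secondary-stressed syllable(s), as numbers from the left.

Parse right to left into iambic (σˈσ) feet: ra: (si:.ˈfa) (ski.ˈsa) (ka.ˈki:) (mol.ˈba). Syllable 1 is left unfooted.
Foot heads (stressed positions): 3, 5, 7, 9.
End Rule Rightmost: primary stress on the rightmost head = syllable 9.
Secondary stress on 3, 5, 7: ra:.si:.ˌfa.ski.ˌsa.ka.ˌki:.mol.ˈba.

primary 9, secondary 3, 5, 7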